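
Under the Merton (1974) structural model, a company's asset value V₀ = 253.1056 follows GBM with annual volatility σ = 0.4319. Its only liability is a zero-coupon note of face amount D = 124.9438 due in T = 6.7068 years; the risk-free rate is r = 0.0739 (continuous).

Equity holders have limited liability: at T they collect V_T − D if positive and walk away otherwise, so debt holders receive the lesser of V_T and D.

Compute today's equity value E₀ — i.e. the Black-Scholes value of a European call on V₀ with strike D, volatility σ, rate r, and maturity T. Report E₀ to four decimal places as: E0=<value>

E0=187.1211

d₁ = [ln(V₀/D) + (r + σ²/2)T] / (σ√T)
   = [ln(253.1056/124.9438) + (0.0739 + 0.5·0.4319²)·6.7068] / (0.4319·√6.7068)
   = [0.705943 + 1.121168] / 1.118513 = 1.633518
d₂ = d₁ − σ√T = 1.633518 − 1.118513 = 0.515005
N(d₁) = 0.948820,  N(d₂) = 0.696725,  e^(−rT) = 0.609185
E₀ = V₀·N(d₁) − D·e^(−rT)·N(d₂)
   = 253.1056·0.948820 − 124.9438·0.609185·0.696725 = 187.121125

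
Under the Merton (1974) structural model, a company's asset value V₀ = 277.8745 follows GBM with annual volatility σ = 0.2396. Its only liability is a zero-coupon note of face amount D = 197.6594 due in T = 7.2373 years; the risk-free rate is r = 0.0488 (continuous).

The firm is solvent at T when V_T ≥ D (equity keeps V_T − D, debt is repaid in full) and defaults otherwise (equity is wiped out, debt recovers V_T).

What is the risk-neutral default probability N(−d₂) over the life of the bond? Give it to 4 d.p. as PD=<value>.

PD=0.2254

d₁ = [ln(V₀/D) + (r + σ²/2)T] / (σ√T)
   = [ln(277.8745/197.6594) + (0.0488 + 0.5·0.2396²)·7.2373] / (0.2396·√7.2373)
   = [0.340624 + 0.560920] / 0.644577 = 1.398660
d₂ = d₁ − σ√T = 1.398660 − 0.644577 = 0.754082
risk-neutral PD = N(−d₂) = N(-0.754082) = 0.225400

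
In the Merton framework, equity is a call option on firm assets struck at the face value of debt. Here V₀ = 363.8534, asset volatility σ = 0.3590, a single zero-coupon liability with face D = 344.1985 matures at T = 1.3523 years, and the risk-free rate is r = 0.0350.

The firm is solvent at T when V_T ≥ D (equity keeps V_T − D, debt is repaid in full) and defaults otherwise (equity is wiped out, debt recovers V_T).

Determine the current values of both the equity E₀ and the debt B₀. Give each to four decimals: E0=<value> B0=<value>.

E0=76.7063 B0=287.1471

d₁ = [ln(V₀/D) + (r + σ²/2)T] / (σ√T)
   = [ln(363.8534/344.1985) + (0.0350 + 0.5·0.3590²)·1.3523] / (0.3590·√1.3523)
   = [0.055533 + 0.134473] / 0.417475 = 0.455131
d₂ = d₁ − σ√T = 0.455131 − 0.417475 = 0.037655
N(d₁) = 0.675492,  N(d₂) = 0.515019,  e^(−rT) = 0.953772
E₀ = V₀·N(d₁) − D·e^(−rT)·N(d₂)
   = 363.8534·0.675492 − 344.1985·0.953772·0.515019 = 76.706291
B₀ = V₀ − E₀ = 363.8534 − 76.706291 = 287.147109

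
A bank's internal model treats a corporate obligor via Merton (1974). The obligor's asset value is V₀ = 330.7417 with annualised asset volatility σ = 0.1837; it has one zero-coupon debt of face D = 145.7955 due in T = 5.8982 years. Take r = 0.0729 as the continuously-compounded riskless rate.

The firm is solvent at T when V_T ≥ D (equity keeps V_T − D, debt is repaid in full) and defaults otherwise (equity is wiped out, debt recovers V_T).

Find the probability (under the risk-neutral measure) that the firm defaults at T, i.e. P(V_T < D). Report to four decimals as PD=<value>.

PD=0.0050

d₁ = [ln(V₀/D) + (r + σ²/2)T] / (σ√T)
   = [ln(330.7417/145.7955) + (0.0729 + 0.5·0.1837²)·5.8982] / (0.1837·√5.8982)
   = [0.819133 + 0.529498] / 0.446138 = 3.022903
d₂ = d₁ − σ√T = 3.022903 − 0.446138 = 2.576765
risk-neutral PD = N(−d₂) = N(-2.576765) = 0.004986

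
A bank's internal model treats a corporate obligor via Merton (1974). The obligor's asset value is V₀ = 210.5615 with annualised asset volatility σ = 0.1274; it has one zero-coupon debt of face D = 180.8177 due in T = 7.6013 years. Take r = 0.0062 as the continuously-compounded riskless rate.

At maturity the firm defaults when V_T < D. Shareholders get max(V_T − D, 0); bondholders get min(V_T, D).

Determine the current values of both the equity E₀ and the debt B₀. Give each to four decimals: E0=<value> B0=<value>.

d₁ = [ln(V₀/D) + (r + σ²/2)T] / (σ√T)
   = [ln(210.5615/180.8177) + (0.0062 + 0.5·0.1274²)·7.6013] / (0.1274·√7.6013)
   = [0.152288 + 0.108815] / 0.351248 = 0.743361
d₂ = d₁ − σ√T = 0.743361 − 0.351248 = 0.392114
N(d₁) = 0.771369,  N(d₂) = 0.652513,  e^(−rT) = 0.953965
E₀ = V₀·N(d₁) − D·e^(−rT)·N(d₂)
   = 210.5615·0.771369 − 180.8177·0.953965·0.652513 = 49.866084
B₀ = V₀ − E₀ = 210.5615 − 49.866084 = 160.695416

E0=49.8661 B0=160.6954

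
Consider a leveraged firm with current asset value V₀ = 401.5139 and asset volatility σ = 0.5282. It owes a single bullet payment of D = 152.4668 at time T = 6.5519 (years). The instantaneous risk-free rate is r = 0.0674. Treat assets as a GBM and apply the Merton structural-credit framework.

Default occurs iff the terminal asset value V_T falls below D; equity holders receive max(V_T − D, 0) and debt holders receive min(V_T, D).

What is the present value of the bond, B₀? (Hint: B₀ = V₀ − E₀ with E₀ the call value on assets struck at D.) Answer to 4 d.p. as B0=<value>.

d₁ = [ln(V₀/D) + (r + σ²/2)T] / (σ√T)
   = [ln(401.5139/152.4668) + (0.0674 + 0.5·0.5282²)·6.5519] / (0.5282·√6.5519)
   = [0.968295 + 1.355573] / 1.352017 = 1.718816
d₂ = d₁ − σ√T = 1.718816 − 1.352017 = 0.366799
N(d₁) = 0.957176,  N(d₂) = 0.643116,  e^(−rT) = 0.643008
E₀ = V₀·N(d₁) − D·e^(−rT)·N(d₂)
   = 401.5139·0.957176 − 152.4668·0.643008·0.643116 = 321.270119
B₀ = V₀ − E₀ = 401.5139 − 321.270119 = 80.243781

B0=80.2438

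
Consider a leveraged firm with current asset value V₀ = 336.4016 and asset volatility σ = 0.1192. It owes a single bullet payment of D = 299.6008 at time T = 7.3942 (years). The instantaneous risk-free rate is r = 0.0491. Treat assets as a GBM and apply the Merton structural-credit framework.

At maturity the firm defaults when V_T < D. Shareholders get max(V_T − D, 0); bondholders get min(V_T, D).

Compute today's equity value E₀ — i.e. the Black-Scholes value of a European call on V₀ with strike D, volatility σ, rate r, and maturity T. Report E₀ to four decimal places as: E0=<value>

d₁ = [ln(V₀/D) + (r + σ²/2)T] / (σ√T)
   = [ln(336.4016/299.6008) + (0.0491 + 0.5·0.1192²)·7.3942] / (0.1192·√7.3942)
   = [0.115855 + 0.415586] / 0.324132 = 1.639581
d₂ = d₁ − σ√T = 1.639581 − 0.324132 = 1.315449
N(d₁) = 0.949454,  N(d₂) = 0.905821,  e^(−rT) = 0.695548
E₀ = V₀·N(d₁) − D·e^(−rT)·N(d₂)
   = 336.4016·0.949454 − 299.6008·0.695548·0.905821 = 130.636810

E0=130.6368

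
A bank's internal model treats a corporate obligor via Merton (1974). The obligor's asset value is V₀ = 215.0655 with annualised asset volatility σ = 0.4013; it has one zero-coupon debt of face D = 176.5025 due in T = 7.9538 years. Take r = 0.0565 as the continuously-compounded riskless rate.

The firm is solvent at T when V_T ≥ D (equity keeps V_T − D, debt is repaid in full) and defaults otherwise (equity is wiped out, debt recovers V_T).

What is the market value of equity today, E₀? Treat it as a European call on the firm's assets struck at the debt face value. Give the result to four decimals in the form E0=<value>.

E0=131.0458

d₁ = [ln(V₀/D) + (r + σ²/2)T] / (σ√T)
   = [ln(215.0655/176.5025) + (0.0565 + 0.5·0.4013²)·7.9538] / (0.4013·√7.9538)
   = [0.197608 + 1.089836] / 1.131766 = 1.137554
d₂ = d₁ − σ√T = 1.137554 − 1.131766 = 0.005788
N(d₁) = 0.872347,  N(d₂) = 0.502309,  e^(−rT) = 0.638017
E₀ = V₀·N(d₁) − D·e^(−rT)·N(d₂)
   = 215.0655·0.872347 − 176.5025·0.638017·0.502309 = 131.045782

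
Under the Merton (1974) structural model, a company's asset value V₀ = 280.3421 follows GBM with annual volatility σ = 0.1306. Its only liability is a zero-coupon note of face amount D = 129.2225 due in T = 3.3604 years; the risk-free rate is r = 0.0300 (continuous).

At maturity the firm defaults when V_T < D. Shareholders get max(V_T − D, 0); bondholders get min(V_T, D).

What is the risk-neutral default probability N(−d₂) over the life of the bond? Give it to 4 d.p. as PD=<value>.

d₁ = [ln(V₀/D) + (r + σ²/2)T] / (σ√T)
   = [ln(280.3421/129.2225) + (0.0300 + 0.5·0.1306²)·3.3604] / (0.1306·√3.3604)
   = [0.774475 + 0.129470] / 0.239408 = 3.775751
d₂ = d₁ − σ√T = 3.775751 − 0.239408 = 3.536343
risk-neutral PD = N(−d₂) = N(-3.536343) = 0.000203

PD=0.0002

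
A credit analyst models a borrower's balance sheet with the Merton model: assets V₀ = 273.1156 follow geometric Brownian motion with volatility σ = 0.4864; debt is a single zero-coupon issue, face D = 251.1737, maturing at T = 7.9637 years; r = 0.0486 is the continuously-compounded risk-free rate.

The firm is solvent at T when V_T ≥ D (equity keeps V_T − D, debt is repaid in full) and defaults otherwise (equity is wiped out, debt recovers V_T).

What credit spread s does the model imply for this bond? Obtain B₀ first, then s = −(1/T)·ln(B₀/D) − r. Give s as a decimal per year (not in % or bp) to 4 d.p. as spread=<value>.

d₁ = [ln(V₀/D) + (r + σ²/2)T] / (σ√T)
   = [ln(273.1156/251.1737) + (0.0486 + 0.5·0.4864²)·7.9637] / (0.4864·√7.9637)
   = [0.083750 + 1.329082] / 1.372622 = 1.029294
d₂ = d₁ − σ√T = 1.029294 − 1.372622 = -0.343328
N(d₁) = 0.848329,  N(d₂) = 0.365676,  e^(−rT) = 0.679067
E₀ = V₀·N(d₁) − D·e^(−rT)·N(d₂)
   = 273.1156·0.848329 − 251.1737·0.679067·0.365676 = 169.320925
B₀ = V₀ − E₀ = 273.1156 − 169.320925 = 103.794675
spread = −(1/T)·ln(B₀/D) − r = −(1/7.9637)·ln(103.794675/251.1737) − 0.0486 = 0.06236978

spread=0.0624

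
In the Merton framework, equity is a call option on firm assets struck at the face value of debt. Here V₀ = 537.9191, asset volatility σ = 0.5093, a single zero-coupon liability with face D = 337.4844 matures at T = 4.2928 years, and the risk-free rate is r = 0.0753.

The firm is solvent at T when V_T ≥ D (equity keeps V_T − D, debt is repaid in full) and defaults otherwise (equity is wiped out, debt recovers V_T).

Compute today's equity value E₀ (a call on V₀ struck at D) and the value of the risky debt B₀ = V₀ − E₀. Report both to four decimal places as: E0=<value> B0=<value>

E0=340.1254 B0=197.7937

d₁ = [ln(V₀/D) + (r + σ²/2)T] / (σ√T)
   = [ln(537.9191/337.4844) + (0.0753 + 0.5·0.5093²)·4.2928] / (0.5093·√4.2928)
   = [0.466189 + 0.879995] / 1.055222 = 1.275735
d₂ = d₁ − σ√T = 1.275735 − 1.055222 = 0.220512
N(d₁) = 0.898975,  N(d₂) = 0.587264,  e^(−rT) = 0.723794
E₀ = V₀·N(d₁) − D·e^(−rT)·N(d₂)
   = 537.9191·0.898975 − 337.4844·0.723794·0.587264 = 340.125444
B₀ = V₀ − E₀ = 537.9191 − 340.125444 = 197.793656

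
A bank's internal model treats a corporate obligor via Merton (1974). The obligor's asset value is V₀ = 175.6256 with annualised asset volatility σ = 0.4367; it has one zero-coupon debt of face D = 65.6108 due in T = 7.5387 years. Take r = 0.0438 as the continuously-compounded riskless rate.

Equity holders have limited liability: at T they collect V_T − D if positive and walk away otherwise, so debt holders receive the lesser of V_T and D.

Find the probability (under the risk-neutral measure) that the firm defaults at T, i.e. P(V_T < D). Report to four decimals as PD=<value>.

d₁ = [ln(V₀/D) + (r + σ²/2)T] / (σ√T)
   = [ln(175.6256/65.6108) + (0.0438 + 0.5·0.4367²)·7.5387] / (0.4367·√7.5387)
   = [0.984614 + 1.049036] / 1.199034 = 1.696074
d₂ = d₁ − σ√T = 1.696074 − 1.199034 = 0.497040
risk-neutral PD = N(−d₂) = N(-0.497040) = 0.309580

PD=0.3096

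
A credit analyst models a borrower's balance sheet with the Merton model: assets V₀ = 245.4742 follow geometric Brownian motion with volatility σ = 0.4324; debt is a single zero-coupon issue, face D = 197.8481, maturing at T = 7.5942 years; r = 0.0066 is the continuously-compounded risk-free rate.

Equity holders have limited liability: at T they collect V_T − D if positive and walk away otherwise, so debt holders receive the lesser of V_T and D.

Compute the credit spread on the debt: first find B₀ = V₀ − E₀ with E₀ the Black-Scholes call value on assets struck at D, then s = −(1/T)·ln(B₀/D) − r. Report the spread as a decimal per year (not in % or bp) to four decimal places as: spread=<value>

spread=0.0621

d₁ = [ln(V₀/D) + (r + σ²/2)T] / (σ√T)
   = [ln(245.4742/197.8481) + (0.0066 + 0.5·0.4324²)·7.5942] / (0.4324·√7.5942)
   = [0.215692 + 0.760065] / 1.191590 = 0.818870
d₂ = d₁ − σ√T = 0.818870 − 1.191590 = -0.372720
N(d₁) = 0.793570,  N(d₂) = 0.354679,  e^(−rT) = 0.951114
E₀ = V₀·N(d₁) − D·e^(−rT)·N(d₂)
   = 245.4742·0.793570 − 197.8481·0.951114·0.354679 = 128.058883
B₀ = V₀ − E₀ = 245.4742 − 128.058883 = 117.415317
spread = −(1/T)·ln(B₀/D) − r = −(1/7.5942)·ln(117.415317/197.8481) − 0.0066 = 0.06210799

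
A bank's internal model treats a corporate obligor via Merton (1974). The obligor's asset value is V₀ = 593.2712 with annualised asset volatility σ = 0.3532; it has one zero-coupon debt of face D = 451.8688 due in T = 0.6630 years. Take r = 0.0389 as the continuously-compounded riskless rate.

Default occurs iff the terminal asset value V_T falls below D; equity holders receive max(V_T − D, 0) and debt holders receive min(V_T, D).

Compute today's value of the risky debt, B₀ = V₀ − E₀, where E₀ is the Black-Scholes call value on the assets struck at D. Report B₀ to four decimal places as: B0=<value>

d₁ = [ln(V₀/D) + (r + σ²/2)T] / (σ√T)
   = [ln(593.2712/451.8688) + (0.0389 + 0.5·0.3532²)·0.6630] / (0.3532·√0.6630)
   = [0.272260 + 0.067145] / 0.287592 = 1.180160
d₂ = d₁ − σ√T = 1.180160 − 0.287592 = 0.892568
N(d₁) = 0.881032,  N(d₂) = 0.813956,  e^(−rT) = 0.974539
E₀ = V₀·N(d₁) − D·e^(−rT)·N(d₂)
   = 593.2712·0.881032 − 451.8688·0.974539·0.813956 = 164.254168
B₀ = V₀ − E₀ = 593.2712 − 164.254168 = 429.017032

B0=429.0170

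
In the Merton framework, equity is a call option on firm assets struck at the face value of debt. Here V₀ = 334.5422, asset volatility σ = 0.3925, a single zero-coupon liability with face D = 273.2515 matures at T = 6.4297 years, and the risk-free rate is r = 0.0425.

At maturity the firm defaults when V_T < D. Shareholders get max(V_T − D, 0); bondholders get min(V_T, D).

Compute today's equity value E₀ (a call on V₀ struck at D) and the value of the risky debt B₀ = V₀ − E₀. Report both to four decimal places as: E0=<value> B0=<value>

E0=177.1388 B0=157.4034

d₁ = [ln(V₀/D) + (r + σ²/2)T] / (σ√T)
   = [ln(334.5422/273.2515) + (0.0425 + 0.5·0.3925²)·6.4297] / (0.3925·√6.4297)
   = [0.202370 + 0.768530] / 0.995256 = 0.975528
d₂ = d₁ − σ√T = 0.975528 − 0.995256 = -0.019729
N(d₁) = 0.835351,  N(d₂) = 0.492130,  e^(−rT) = 0.760893
E₀ = V₀·N(d₁) − D·e^(−rT)·N(d₂)
   = 334.5422·0.835351 − 273.2515·0.760893·0.492130 = 177.138781
B₀ = V₀ − E₀ = 334.5422 − 177.138781 = 157.403419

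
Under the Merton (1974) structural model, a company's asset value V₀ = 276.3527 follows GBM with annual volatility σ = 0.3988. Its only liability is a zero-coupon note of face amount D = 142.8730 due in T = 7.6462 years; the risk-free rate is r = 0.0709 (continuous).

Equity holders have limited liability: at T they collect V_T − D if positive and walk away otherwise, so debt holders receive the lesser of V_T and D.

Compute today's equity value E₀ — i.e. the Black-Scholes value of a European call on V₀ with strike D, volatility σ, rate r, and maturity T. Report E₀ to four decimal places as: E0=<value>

E0=203.8682

d₁ = [ln(V₀/D) + (r + σ²/2)T] / (σ√T)
   = [ln(276.3527/142.8730) + (0.0709 + 0.5·0.3988²)·7.6462] / (0.3988·√7.6462)
   = [0.659722 + 1.150147] / 1.102752 = 1.641229
d₂ = d₁ − σ√T = 1.641229 − 1.102752 = 0.538476
N(d₁) = 0.949625,  N(d₂) = 0.704876,  e^(−rT) = 0.581517
E₀ = V₀·N(d₁) − D·e^(−rT)·N(d₂)
   = 276.3527·0.949625 − 142.8730·0.581517·0.704876 = 203.868210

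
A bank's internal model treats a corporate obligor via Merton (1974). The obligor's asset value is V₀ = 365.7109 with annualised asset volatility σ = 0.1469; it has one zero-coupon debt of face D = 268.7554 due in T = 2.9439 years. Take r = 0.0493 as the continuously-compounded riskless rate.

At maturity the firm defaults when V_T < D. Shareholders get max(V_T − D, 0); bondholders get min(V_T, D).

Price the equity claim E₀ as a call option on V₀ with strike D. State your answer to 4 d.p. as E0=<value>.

E0=134.3108

d₁ = [ln(V₀/D) + (r + σ²/2)T] / (σ√T)
   = [ln(365.7109/268.7554) + (0.0493 + 0.5·0.1469²)·2.9439] / (0.1469·√2.9439)
   = [0.308041 + 0.176898] / 0.252048 = 1.923998
d₂ = d₁ − σ√T = 1.923998 − 0.252048 = 1.671950
N(d₁) = 0.972823,  N(d₂) = 0.952733,  e^(−rT) = 0.864906
E₀ = V₀·N(d₁) − D·e^(−rT)·N(d₂)
   = 365.7109·0.972823 − 268.7554·0.864906·0.952733 = 134.310774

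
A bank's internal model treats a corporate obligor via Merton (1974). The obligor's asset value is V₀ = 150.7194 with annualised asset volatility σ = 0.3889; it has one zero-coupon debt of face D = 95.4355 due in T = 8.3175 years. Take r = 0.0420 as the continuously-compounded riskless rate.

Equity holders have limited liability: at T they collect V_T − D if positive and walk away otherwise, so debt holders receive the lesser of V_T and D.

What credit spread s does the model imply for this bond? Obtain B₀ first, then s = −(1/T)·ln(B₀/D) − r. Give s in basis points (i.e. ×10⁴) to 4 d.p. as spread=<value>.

spread=287.2085

d₁ = [ln(V₀/D) + (r + σ²/2)T] / (σ√T)
   = [ln(150.7194/95.4355) + (0.0420 + 0.5·0.3889²)·8.3175] / (0.3889·√8.3175)
   = [0.456969 + 0.978318] / 1.121591 = 1.279689
d₂ = d₁ − σ√T = 1.279689 − 1.121591 = 0.158098
N(d₁) = 0.899673,  N(d₂) = 0.562810,  e^(−rT) = 0.705157
E₀ = V₀·N(d₁) − D·e^(−rT)·N(d₂)
   = 150.7194·0.899673 − 95.4355·0.705157·0.562810 = 97.722685
B₀ = V₀ − E₀ = 150.7194 − 97.722685 = 52.996715
spread = −(1/T)·ln(B₀/D) − r = −(1/8.3175)·ln(52.996715/95.4355) − 0.0420 = 0.02872085
in basis points: 0.02872085 × 10⁴ = 287.2085 bp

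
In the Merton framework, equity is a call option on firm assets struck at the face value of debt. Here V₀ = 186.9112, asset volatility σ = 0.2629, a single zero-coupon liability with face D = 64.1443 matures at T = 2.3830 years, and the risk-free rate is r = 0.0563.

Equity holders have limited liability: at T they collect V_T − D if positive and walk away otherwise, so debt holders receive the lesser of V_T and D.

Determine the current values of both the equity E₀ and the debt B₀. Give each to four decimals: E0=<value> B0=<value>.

d₁ = [ln(V₀/D) + (r + σ²/2)T] / (σ√T)
   = [ln(186.9112/64.1443) + (0.0563 + 0.5·0.2629²)·2.3830] / (0.2629·√2.3830)
   = [1.069498 + 0.216515] / 0.405838 = 3.168786
d₂ = d₁ − σ√T = 3.168786 − 0.405838 = 2.762948
N(d₁) = 0.999235,  N(d₂) = 0.997136,  e^(−rT) = 0.874448
E₀ = V₀·N(d₁) − D·e^(−rT)·N(d₂)
   = 186.9112·0.999235 − 64.1443·0.874448·0.997136 = 130.837961
B₀ = V₀ − E₀ = 186.9112 − 130.837961 = 56.073239

E0=130.8380 B0=56.0732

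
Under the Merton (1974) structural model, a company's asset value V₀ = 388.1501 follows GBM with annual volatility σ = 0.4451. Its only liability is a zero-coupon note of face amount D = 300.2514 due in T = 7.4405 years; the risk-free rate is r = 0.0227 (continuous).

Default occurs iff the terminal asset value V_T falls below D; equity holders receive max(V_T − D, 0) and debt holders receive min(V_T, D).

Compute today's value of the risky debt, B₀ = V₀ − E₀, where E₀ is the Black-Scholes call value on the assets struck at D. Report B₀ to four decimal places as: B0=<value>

B0=166.7750

d₁ = [ln(V₀/D) + (r + σ²/2)T] / (σ√T)
   = [ln(388.1501/300.2514) + (0.0227 + 0.5·0.4451²)·7.4405] / (0.4451·√7.4405)
   = [0.256772 + 0.905933] / 1.214112 = 0.957659
d₂ = d₁ − σ√T = 0.957659 − 1.214112 = -0.256453
N(d₁) = 0.830883,  N(d₂) = 0.398801,  e^(−rT) = 0.844594
E₀ = V₀·N(d₁) − D·e^(−rT)·N(d₂)
   = 388.1501·0.830883 − 300.2514·0.844594·0.398801 = 221.375122
B₀ = V₀ − E₀ = 388.1501 − 221.375122 = 166.774978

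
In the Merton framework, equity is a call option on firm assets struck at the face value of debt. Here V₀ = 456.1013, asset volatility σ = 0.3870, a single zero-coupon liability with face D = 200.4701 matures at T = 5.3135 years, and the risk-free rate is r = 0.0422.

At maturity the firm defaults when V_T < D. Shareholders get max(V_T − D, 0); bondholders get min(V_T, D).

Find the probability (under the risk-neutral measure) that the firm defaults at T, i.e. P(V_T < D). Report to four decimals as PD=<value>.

d₁ = [ln(V₀/D) + (r + σ²/2)T] / (σ√T)
   = [ln(456.1013/200.4701) + (0.0422 + 0.5·0.3870²)·5.3135] / (0.3870·√5.3135)
   = [0.822050 + 0.622128] / 0.892075 = 1.618898
d₂ = d₁ − σ√T = 1.618898 − 0.892075 = 0.726823
risk-neutral PD = N(−d₂) = N(-0.726823) = 0.233667

PD=0.2337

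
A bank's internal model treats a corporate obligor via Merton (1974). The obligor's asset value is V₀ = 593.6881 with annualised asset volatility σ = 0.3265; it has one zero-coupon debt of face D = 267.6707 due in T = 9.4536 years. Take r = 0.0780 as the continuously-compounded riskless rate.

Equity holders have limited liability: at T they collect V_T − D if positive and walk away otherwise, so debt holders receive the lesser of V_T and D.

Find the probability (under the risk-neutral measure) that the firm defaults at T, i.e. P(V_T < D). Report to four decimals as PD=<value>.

PD=0.1524

d₁ = [ln(V₀/D) + (r + σ²/2)T] / (σ√T)
   = [ln(593.6881/267.6707) + (0.0780 + 0.5·0.3265²)·9.4536] / (0.3265·√9.4536)
   = [0.796597 + 1.241268] / 1.003880 = 2.029989
d₂ = d₁ − σ√T = 2.029989 − 1.003880 = 1.026109
risk-neutral PD = N(−d₂) = N(-1.026109) = 0.152420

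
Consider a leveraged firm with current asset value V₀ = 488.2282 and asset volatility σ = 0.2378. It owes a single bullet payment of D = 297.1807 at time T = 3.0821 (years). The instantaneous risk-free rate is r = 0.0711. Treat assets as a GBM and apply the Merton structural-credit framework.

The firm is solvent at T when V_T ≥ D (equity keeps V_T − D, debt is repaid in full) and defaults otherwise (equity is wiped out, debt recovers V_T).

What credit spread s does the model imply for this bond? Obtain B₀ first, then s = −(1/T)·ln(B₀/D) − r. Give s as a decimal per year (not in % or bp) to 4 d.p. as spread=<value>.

d₁ = [ln(V₀/D) + (r + σ²/2)T] / (σ√T)
   = [ln(488.2282/297.1807) + (0.0711 + 0.5·0.2378²)·3.0821] / (0.2378·√3.0821)
   = [0.496443 + 0.306282] / 0.417480 = 1.922787
d₂ = d₁ − σ√T = 1.922787 − 0.417480 = 1.505308
N(d₁) = 0.972747,  N(d₂) = 0.933878,  e^(−rT) = 0.803211
E₀ = V₀·N(d₁) − D·e^(−rT)·N(d₂)
   = 488.2282·0.972747 − 297.1807·0.803211·0.933878 = 252.006764
B₀ = V₀ − E₀ = 488.2282 − 252.006764 = 236.221436
spread = −(1/T)·ln(B₀/D) − r = −(1/3.0821)·ln(236.221436/297.1807) − 0.0711 = 0.00338516

spread=0.0034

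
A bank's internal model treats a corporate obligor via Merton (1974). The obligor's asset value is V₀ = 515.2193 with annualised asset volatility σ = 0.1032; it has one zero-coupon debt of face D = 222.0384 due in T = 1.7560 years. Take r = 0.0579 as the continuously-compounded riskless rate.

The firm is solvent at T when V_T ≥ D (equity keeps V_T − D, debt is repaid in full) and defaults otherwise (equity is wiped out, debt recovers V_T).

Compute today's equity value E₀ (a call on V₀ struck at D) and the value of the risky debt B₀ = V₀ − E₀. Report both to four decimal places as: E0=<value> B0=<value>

E0=314.6464 B0=200.5729

d₁ = [ln(V₀/D) + (r + σ²/2)T] / (σ√T)
   = [ln(515.2193/222.0384) + (0.0579 + 0.5·0.1032²)·1.7560] / (0.1032·√1.7560)
   = [0.841742 + 0.111023] / 0.136755 = 6.966973
d₂ = d₁ − σ√T = 6.966973 − 0.136755 = 6.830218
N(d₁) = 1.000000,  N(d₂) = 1.000000,  e^(−rT) = 0.903325
E₀ = V₀·N(d₁) − D·e^(−rT)·N(d₂)
   = 515.2193·1.000000 − 222.0384·0.903325·1.000000 = 314.646366
B₀ = V₀ − E₀ = 515.2193 − 314.646366 = 200.572934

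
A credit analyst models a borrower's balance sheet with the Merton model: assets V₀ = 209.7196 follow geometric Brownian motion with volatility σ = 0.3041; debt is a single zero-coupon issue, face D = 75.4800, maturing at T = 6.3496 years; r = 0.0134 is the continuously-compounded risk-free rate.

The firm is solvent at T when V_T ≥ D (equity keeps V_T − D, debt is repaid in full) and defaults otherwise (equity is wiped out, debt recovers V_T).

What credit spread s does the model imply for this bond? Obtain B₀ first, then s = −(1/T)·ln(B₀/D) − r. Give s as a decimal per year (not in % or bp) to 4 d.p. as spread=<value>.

spread=0.0068

d₁ = [ln(V₀/D) + (r + σ²/2)T] / (σ√T)
   = [ln(209.7196/75.4800) + (0.0134 + 0.5·0.3041²)·6.3496] / (0.3041·√6.3496)
   = [1.021904 + 0.378680] / 0.766284 = 1.827761
d₂ = d₁ − σ√T = 1.827761 − 0.766284 = 1.061478
N(d₁) = 0.966207,  N(d₂) = 0.855764,  e^(−rT) = 0.918435
E₀ = V₀·N(d₁) − D·e^(−rT)·N(d₂)
   = 209.7196·0.966207 − 75.4800·0.918435·0.855764 = 143.308138
B₀ = V₀ − E₀ = 209.7196 − 143.308138 = 66.411462
spread = −(1/T)·ln(B₀/D) − r = −(1/6.3496)·ln(66.411462/75.4800) − 0.0134 = 0.00675844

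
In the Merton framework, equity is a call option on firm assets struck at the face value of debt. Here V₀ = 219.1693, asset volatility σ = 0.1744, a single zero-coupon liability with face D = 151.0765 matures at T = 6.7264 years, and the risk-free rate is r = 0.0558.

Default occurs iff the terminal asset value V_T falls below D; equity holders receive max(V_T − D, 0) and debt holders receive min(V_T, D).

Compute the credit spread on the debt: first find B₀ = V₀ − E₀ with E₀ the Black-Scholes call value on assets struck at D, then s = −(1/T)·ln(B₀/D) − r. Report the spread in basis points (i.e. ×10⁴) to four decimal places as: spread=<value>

spread=19.8034

d₁ = [ln(V₀/D) + (r + σ²/2)T] / (σ√T)
   = [ln(219.1693/151.0765) + (0.0558 + 0.5·0.1744²)·6.7264] / (0.1744·√6.7264)
   = [0.372058 + 0.477626] / 0.452312 = 1.878537
d₂ = d₁ − σ√T = 1.878537 − 0.452312 = 1.426225
N(d₁) = 0.969846,  N(d₂) = 0.923098,  e^(−rT) = 0.687060
E₀ = V₀·N(d₁) − D·e^(−rT)·N(d₂)
   = 219.1693·0.969846 − 151.0765·0.687060·0.923098 = 116.744112
B₀ = V₀ − E₀ = 219.1693 − 116.744112 = 102.425188
spread = −(1/T)·ln(B₀/D) − r = −(1/6.7264)·ln(102.425188/151.0765) − 0.0558 = 0.00198034
in basis points: 0.00198034 × 10⁴ = 19.8034 bp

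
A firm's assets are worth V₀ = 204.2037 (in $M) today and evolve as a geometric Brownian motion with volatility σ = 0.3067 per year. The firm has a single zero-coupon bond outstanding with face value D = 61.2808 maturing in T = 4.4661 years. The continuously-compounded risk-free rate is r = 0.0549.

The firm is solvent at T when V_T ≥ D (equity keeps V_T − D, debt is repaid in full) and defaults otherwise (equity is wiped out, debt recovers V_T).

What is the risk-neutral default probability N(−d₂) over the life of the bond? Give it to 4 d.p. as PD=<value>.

PD=0.0280

d₁ = [ln(V₀/D) + (r + σ²/2)T] / (σ√T)
   = [ln(204.2037/61.2808) + (0.0549 + 0.5·0.3067²)·4.4661] / (0.3067·√4.4661)
   = [1.203651 + 0.455240] / 0.648154 = 2.559411
d₂ = d₁ − σ√T = 2.559411 − 0.648154 = 1.911258
risk-neutral PD = N(−d₂) = N(-1.911258) = 0.027986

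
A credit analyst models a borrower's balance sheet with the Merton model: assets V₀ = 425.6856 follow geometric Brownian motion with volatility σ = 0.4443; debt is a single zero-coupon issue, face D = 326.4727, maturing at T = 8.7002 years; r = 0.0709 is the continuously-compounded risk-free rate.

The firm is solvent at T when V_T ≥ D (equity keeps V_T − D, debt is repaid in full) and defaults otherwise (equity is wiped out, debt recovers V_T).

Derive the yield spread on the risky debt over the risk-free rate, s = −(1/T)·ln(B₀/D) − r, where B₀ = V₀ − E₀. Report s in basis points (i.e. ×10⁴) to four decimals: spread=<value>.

d₁ = [ln(V₀/D) + (r + σ²/2)T] / (σ√T)
   = [ln(425.6856/326.4727) + (0.0709 + 0.5·0.4443²)·8.7002] / (0.4443·√8.7002)
   = [0.265355 + 1.475565] / 1.310512 = 1.328427
d₂ = d₁ − σ√T = 1.328427 − 1.310512 = 0.017915
N(d₁) = 0.907981,  N(d₂) = 0.507147,  e^(−rT) = 0.539645
E₀ = V₀·N(d₁) − D·e^(−rT)·N(d₂)
   = 425.6856·0.907981 − 326.4727·0.539645·0.507147 = 297.165878
B₀ = V₀ − E₀ = 425.6856 − 297.165878 = 128.519722
spread = −(1/T)·ln(B₀/D) − r = −(1/8.7002)·ln(128.519722/326.4727) − 0.0709 = 0.03625431
in basis points: 0.03625431 × 10⁴ = 362.5431 bp

spread=362.5431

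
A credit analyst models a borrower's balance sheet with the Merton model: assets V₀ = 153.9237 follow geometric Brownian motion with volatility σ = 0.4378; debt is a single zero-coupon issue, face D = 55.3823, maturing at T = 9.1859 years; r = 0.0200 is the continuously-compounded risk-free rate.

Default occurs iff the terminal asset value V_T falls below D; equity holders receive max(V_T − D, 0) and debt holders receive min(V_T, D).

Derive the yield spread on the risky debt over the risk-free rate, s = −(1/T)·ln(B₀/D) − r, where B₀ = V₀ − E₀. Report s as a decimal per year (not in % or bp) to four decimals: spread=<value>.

d₁ = [ln(V₀/D) + (r + σ²/2)T] / (σ√T)
   = [ln(153.9237/55.3823) + (0.0200 + 0.5·0.4378²)·9.1859] / (0.4378·√9.1859)
   = [1.022197 + 1.064043] / 1.326895 = 1.572272
d₂ = d₁ − σ√T = 1.572272 − 1.326895 = 0.245377
N(d₁) = 0.942056,  N(d₂) = 0.596918,  e^(−rT) = 0.832170
E₀ = V₀·N(d₁) − D·e^(−rT)·N(d₂)
   = 153.9237·0.942056 − 55.3823·0.832170·0.596918 = 117.494334
B₀ = V₀ − E₀ = 153.9237 − 117.494334 = 36.429366
spread = −(1/T)·ln(B₀/D) − r = −(1/9.1859)·ln(36.429366/55.3823) − 0.0200 = 0.02560085

spread=0.0256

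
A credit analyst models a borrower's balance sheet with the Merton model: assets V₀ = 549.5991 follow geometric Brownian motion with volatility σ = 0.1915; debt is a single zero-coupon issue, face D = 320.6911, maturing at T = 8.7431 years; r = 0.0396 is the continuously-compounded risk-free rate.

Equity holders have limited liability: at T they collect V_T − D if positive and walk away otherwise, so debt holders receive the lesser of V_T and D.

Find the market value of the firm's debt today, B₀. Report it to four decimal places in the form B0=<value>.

d₁ = [ln(V₀/D) + (r + σ²/2)T] / (σ√T)
   = [ln(549.5991/320.6911) + (0.0396 + 0.5·0.1915²)·8.7431] / (0.1915·√8.7431)
   = [0.538711 + 0.506541] / 0.566241 = 1.845948
d₂ = d₁ − σ√T = 1.845948 − 0.566241 = 1.279707
N(d₁) = 0.967550,  N(d₂) = 0.899676,  e^(−rT) = 0.707352
E₀ = V₀·N(d₁) − D·e^(−rT)·N(d₂)
   = 549.5991·0.967550 − 320.6911·0.707352·0.899676 = 327.680844
B₀ = V₀ − E₀ = 549.5991 − 327.680844 = 221.918256

B0=221.9183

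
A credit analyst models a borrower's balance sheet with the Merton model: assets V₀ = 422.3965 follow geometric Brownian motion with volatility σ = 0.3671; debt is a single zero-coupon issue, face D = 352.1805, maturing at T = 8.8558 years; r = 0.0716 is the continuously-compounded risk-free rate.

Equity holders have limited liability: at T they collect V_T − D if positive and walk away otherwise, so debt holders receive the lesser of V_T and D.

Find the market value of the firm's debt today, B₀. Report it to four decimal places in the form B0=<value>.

B0=149.6469

d₁ = [ln(V₀/D) + (r + σ²/2)T] / (σ√T)
   = [ln(422.3965/352.1805) + (0.0716 + 0.5·0.3671²)·8.8558] / (0.3671·√8.8558)
   = [0.181801 + 1.230790] / 1.092442 = 1.293058
d₂ = d₁ − σ√T = 1.293058 − 1.092442 = 0.200616
N(d₁) = 0.902004,  N(d₂) = 0.579501,  e^(−rT) = 0.530426
E₀ = V₀·N(d₁) − D·e^(−rT)·N(d₂)
   = 422.3965·0.902004 − 352.1805·0.530426·0.579501 = 272.749567
B₀ = V₀ − E₀ = 422.3965 − 272.749567 = 149.646933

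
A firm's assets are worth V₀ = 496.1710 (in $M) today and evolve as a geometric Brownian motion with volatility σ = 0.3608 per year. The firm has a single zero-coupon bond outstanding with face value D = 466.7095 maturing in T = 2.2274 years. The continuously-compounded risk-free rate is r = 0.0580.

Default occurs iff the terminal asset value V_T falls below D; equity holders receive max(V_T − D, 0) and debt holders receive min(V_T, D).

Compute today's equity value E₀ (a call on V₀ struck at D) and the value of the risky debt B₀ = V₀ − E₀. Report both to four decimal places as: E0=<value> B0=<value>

d₁ = [ln(V₀/D) + (r + σ²/2)T] / (σ√T)
   = [ln(496.1710/466.7095) + (0.0580 + 0.5·0.3608²)·2.2274] / (0.3608·√2.2274)
   = [0.061214 + 0.274167] / 0.538475 = 0.622834
d₂ = d₁ − σ√T = 0.622834 − 0.538475 = 0.084359
N(d₁) = 0.733303,  N(d₂) = 0.533614,  e^(−rT) = 0.878808
E₀ = V₀·N(d₁) − D·e^(−rT)·N(d₂)
   = 496.1710·0.733303 − 466.7095·0.878808·0.533614 = 144.982936
B₀ = V₀ − E₀ = 496.1710 − 144.982936 = 351.188064

E0=144.9829 B0=351.1881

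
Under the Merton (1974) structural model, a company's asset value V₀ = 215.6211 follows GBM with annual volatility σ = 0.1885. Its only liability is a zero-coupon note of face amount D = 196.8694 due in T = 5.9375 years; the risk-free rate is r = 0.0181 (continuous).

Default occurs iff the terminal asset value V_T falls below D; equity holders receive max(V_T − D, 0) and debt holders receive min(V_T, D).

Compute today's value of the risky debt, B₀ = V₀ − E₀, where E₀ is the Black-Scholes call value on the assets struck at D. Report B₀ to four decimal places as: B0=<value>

d₁ = [ln(V₀/D) + (r + σ²/2)T] / (σ√T)
   = [ln(215.6211/196.8694) + (0.0181 + 0.5·0.1885²)·5.9375] / (0.1885·√5.9375)
   = [0.090982 + 0.212955] / 0.459318 = 0.661715
d₂ = d₁ − σ√T = 0.661715 − 0.459318 = 0.202397
N(d₁) = 0.745923,  N(d₂) = 0.580197,  e^(−rT) = 0.898105
E₀ = V₀·N(d₁) − D·e^(−rT)·N(d₂)
   = 215.6211·0.745923 − 196.8694·0.898105·0.580197 = 58.252529
B₀ = V₀ − E₀ = 215.6211 − 58.252529 = 157.368571

B0=157.3686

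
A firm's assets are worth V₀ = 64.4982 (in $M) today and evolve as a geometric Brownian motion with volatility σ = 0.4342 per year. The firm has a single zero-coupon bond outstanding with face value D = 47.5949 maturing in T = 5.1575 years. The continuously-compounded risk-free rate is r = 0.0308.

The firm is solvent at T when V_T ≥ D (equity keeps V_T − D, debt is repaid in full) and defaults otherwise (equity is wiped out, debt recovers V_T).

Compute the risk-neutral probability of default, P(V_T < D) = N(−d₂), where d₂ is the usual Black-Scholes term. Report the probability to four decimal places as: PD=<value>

PD=0.5095

d₁ = [ln(V₀/D) + (r + σ²/2)T] / (σ√T)
   = [ln(64.4982/47.5949) + (0.0308 + 0.5·0.4342²)·5.1575] / (0.4342·√5.1575)
   = [0.303912 + 0.645022] / 0.986074 = 0.962335
d₂ = d₁ − σ√T = 0.962335 − 0.986074 = -0.023739
risk-neutral PD = N(−d₂) = N(0.023739) = 0.509469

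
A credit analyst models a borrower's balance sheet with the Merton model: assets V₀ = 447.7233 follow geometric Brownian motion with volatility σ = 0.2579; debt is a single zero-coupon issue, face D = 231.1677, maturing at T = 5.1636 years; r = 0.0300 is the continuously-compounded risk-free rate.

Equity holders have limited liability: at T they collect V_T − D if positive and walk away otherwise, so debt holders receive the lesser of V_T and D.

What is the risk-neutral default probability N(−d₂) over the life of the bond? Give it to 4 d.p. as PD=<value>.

PD=0.1358

d₁ = [ln(V₀/D) + (r + σ²/2)T] / (σ√T)
   = [ln(447.7233/231.1677) + (0.0300 + 0.5·0.2579²)·5.1636] / (0.2579·√5.1636)
   = [0.661032 + 0.326630] / 0.586041 = 1.685313
d₂ = d₁ − σ√T = 1.685313 − 0.586041 = 1.099273
risk-neutral PD = N(−d₂) = N(-1.099273) = 0.135825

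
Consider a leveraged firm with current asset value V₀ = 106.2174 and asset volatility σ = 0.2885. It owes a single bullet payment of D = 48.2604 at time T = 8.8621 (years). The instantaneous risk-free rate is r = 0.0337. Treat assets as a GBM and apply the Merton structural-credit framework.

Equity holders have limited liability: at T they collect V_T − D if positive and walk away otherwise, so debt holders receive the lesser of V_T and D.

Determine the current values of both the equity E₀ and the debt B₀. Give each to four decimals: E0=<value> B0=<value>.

d₁ = [ln(V₀/D) + (r + σ²/2)T] / (σ√T)
   = [ln(106.2174/48.2604) + (0.0337 + 0.5·0.2885²)·8.8621] / (0.2885·√8.8621)
   = [0.788877 + 0.667459] / 0.858844 = 1.695693
d₂ = d₁ − σ√T = 1.695693 − 0.858844 = 0.836850
N(d₁) = 0.955028,  N(d₂) = 0.798661,  e^(−rT) = 0.741817
E₀ = V₀·N(d₁) − D·e^(−rT)·N(d₂)
   = 106.2174·0.955028 − 48.2604·0.741817·0.798661 = 72.848207
B₀ = V₀ − E₀ = 106.2174 − 72.848207 = 33.369193

E0=72.8482 B0=33.3692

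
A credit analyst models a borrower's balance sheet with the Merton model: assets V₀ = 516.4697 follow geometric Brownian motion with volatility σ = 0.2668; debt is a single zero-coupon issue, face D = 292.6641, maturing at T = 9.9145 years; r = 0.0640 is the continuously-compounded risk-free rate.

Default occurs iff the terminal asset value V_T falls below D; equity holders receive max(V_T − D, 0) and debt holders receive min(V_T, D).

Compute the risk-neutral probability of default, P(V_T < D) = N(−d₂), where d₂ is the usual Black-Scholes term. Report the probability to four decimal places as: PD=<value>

d₁ = [ln(V₀/D) + (r + σ²/2)T] / (σ√T)
   = [ln(516.4697/292.6641) + (0.0640 + 0.5·0.2668²)·9.9145] / (0.2668·√9.9145)
   = [0.567991 + 0.987396] / 0.840081 = 1.851473
d₂ = d₁ − σ√T = 1.851473 − 0.840081 = 1.011392
risk-neutral PD = N(−d₂) = N(-1.011392) = 0.155915

PD=0.1559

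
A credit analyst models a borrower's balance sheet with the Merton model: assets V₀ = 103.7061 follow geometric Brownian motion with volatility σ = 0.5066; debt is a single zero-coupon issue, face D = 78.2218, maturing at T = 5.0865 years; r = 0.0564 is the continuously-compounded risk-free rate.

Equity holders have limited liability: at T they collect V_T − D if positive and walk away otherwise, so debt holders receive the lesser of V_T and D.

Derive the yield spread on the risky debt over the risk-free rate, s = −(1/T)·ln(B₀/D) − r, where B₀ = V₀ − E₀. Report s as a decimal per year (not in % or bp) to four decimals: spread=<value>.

d₁ = [ln(V₀/D) + (r + σ²/2)T] / (σ√T)
   = [ln(103.7061/78.2218) + (0.0564 + 0.5·0.5066²)·5.0865] / (0.5066·√5.0865)
   = [0.282013 + 0.939587] / 1.142549 = 1.069188
d₂ = d₁ − σ√T = 1.069188 − 1.142549 = -0.073360
N(d₁) = 0.857508,  N(d₂) = 0.470760,  e^(−rT) = 0.750603
E₀ = V₀·N(d₁) − D·e^(−rT)·N(d₂)
   = 103.7061·0.857508 − 78.2218·0.750603·0.470760 = 61.288816
B₀ = V₀ − E₀ = 103.7061 − 61.288816 = 42.417284
spread = −(1/T)·ln(B₀/D) − r = −(1/5.0865)·ln(42.417284/78.2218) − 0.0564 = 0.06391701

spread=0.0639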